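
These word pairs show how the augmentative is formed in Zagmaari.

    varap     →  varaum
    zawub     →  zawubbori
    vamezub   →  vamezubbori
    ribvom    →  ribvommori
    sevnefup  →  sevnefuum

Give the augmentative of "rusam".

sevnefup and zawub both have last vowel 'u' yet inflect differently (sevnefuum, zawubbori), so the last vowel is not what conditions the rule; the final letter is.
"rusam" ends in -m. The one such stem in the data (ribvom → ribvommori) doubles the final consonant and adds -ori (as do zawub, vamezub), so the same rule applies.
So rusam → rusammori.

rusammori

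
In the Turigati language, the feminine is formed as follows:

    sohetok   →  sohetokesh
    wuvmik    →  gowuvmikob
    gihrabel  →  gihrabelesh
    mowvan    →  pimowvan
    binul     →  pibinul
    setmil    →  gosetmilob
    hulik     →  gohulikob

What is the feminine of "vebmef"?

vebmefesh

setmil and gihrabel both end in -l yet inflect differently (gosetmilob, gihrabelesh), so the final letter is not what conditions the rule; the last vowel is.
"vebmef" has last vowel 'e'. The one such stem in the data (gihrabel → gihrabelesh) adds -esh, so the same rule applies.
So vebmef → vebmefesh.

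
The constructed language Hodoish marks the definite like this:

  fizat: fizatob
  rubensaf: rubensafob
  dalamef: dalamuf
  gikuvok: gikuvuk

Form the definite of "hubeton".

"hubeton" has last vowel 'o'. The one such stem in the data (gikuvok → gikuvuk) changes the last vowel to 'u' (as does dalamef), so the same rule applies.
So hubeton → hubetun.

hubetun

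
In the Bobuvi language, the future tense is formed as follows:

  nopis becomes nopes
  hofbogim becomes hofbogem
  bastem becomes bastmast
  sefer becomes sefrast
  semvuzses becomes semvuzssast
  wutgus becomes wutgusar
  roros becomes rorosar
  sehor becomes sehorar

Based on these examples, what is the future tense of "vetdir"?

vetder

hofbogim and bastem both end in -m yet inflect differently (hofbogem, bastmast), so the final letter is not what conditions the rule; the last vowel is.
"vetdir" has last vowel 'i'. The stems whose last vowel is 'i' (nopis → nopes, hofbogim → hofbogem) change the last vowel to 'e'.
So vetdir → vetder.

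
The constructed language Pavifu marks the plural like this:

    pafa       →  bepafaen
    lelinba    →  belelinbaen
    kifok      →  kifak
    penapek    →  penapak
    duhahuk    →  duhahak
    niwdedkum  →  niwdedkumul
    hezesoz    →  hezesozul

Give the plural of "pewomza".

bepewomzaen

"pewomza" ends in -a. The stems ending in -a (pafa → bepafaen, lelinba → belelinbaen) add be- … -en around the stem.
So pewomza → bepewomzaen.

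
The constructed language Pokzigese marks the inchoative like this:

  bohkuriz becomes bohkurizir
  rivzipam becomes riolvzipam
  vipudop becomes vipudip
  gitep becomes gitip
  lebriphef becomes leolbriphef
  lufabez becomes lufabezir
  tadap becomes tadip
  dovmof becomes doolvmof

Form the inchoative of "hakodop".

lufabez and gitep both have last vowel 'e' yet inflect differently (lufabezir, gitip), so the last vowel is not what conditions the rule; the final letter is.
"hakodop" ends in -p. The stems ending in -p (gitep → gitip, vipudop → vipudip, tadap → tadip) change the last vowel to 'i'.
The other patterns: stems ending in -z add -ir; stems ending in -f or -m insert -ol- after the first vowel.
So hakodop → hakodip.

hakodip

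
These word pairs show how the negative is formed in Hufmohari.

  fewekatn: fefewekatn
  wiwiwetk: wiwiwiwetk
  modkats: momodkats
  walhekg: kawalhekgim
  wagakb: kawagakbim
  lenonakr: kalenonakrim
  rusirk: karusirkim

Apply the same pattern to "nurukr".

"nurukr" has second-to-last letter 'k'. The stems whose second-to-last letter is 'k' (walhekg → kawalhekgim, wagakb → kawagakbim, lenonakr → kalenonakrim) add ka- … -im around the stem.
The other pattern: stems whose second-to-last letter is 't' repeat the first consonant+vowel as a prefix.
So nurukr → kanurukrim.

kanurukrim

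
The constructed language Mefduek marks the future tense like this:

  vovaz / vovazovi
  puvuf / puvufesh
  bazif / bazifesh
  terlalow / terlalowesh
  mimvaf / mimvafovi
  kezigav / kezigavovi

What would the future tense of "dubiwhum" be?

dubiwhumesh

mimvaf and puvuf both end in -f yet inflect differently (mimvafovi, puvufesh), so the final letter is not what conditions the rule; the last vowel is.
"dubiwhum" has last vowel 'u'. The one such stem in the data (puvuf → puvufesh) adds -esh, so the same rule applies.
So dubiwhum → dubiwhumesh.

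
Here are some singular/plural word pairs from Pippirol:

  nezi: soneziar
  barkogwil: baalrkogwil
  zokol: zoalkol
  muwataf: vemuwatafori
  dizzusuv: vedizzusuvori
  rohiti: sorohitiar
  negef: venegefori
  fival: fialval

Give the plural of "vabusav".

vevabusavori

"vabusav" ends in -v. The one such stem in the data (dizzusuv → vedizzusuvori) adds ve- … -ori around the stem, so the same rule applies.
So vabusav → vevabusavori.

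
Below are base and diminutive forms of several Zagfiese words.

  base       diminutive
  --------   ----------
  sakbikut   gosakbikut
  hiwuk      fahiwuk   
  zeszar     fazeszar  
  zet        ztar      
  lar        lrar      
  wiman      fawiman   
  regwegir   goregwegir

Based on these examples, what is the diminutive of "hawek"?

"hawek" has 2 vowels. The stems with 2 vowels (zeszar → fazeszar, wiman → fawiman, hiwuk → fahiwuk) add the prefix fa-.
So hawek → fahawek.

fahawek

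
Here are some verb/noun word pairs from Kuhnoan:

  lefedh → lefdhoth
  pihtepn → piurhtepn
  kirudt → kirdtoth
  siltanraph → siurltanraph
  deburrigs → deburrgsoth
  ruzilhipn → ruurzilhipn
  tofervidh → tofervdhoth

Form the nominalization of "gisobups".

giursobups

siltanraph and lefedh both end in -h yet inflect differently (siurltanraph, lefdhoth), so the final letter is not what conditions the rule; the second-to-last letter is.
"gisobups" has second-to-last letter 'p'. The stems whose second-to-last letter is 'p' (pihtepn → piurhtepn, siltanraph → siurltanraph, ruzilhipn → ruurzilhipn) insert -ur- after the first vowel.
The other pattern: stems whose second-to-last letter is 'd' or 'g' delete the last vowel and add -oth.
So gisobups → giursobups.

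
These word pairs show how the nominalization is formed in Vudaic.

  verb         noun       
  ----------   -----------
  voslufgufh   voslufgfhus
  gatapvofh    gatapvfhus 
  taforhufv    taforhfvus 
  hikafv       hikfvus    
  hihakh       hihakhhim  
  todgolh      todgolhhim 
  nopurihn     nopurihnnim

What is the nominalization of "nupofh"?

"nupofh" has second-to-last letter 'f'. The stems whose second-to-last letter is 'f' (voslufgufh → voslufgfhus, gatapvofh → gatapvfhus, taforhufv → taforhfvus) delete the last vowel and add -us.
So nupofh → nupfhus.

nupfhus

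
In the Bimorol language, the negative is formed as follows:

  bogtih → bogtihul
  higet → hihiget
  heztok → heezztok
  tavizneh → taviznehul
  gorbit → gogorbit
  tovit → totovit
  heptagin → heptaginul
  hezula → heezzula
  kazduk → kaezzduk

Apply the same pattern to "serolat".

tavizneh and higet both have last vowel 'e' yet inflect differently (taviznehul, hihiget), so the last vowel is not what conditions the rule; the final letter is.
"serolat" ends in -t. The stems ending in -t (higet → hihiget, gorbit → gogorbit, tovit → totovit) repeat the first consonant+vowel as a prefix.
So serolat → seserolat.

seserolat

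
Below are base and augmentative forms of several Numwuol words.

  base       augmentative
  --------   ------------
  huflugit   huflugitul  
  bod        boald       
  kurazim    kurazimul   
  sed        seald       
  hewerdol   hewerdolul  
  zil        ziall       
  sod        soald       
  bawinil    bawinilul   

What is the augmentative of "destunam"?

destunamul

hewerdol and zil both end in -l yet inflect differently (hewerdolul, ziall), so the final letter is not what conditions the rule; the number of vowels is.
"destunam" has 3 vowels. The stems with 3 vowels (huflugit → huflugitul, kurazim → kurazimul, hewerdol → hewerdolul) add -ul.
The other pattern: stems with 1 vowel insert -al- after the first vowel.
So destunam → destunamul.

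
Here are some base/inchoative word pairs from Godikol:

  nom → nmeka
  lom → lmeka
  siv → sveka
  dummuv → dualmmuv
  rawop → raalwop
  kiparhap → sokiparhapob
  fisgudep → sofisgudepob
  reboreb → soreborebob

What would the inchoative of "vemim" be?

siv and dummuv both end in -v yet inflect differently (sveka, dualmmuv), so the final letter is not what conditions the rule; the number of vowels is.
"vemim" has 2 vowels. The stems with 2 vowels (dummuv → dualmmuv, rawop → raalwop) insert -al- after the first vowel.
The other patterns: stems with 1 vowel delete the last vowel and add -eka; stems with 3 vowels add so- … -ob around the stem.
So vemim → vealmim.

vealmim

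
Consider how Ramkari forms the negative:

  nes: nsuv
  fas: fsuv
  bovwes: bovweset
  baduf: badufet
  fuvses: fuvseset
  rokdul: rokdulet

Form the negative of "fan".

fnuv

fuvses and fas both end in -s yet inflect differently (fuvseset, fsuv), so the final letter is not what conditions the rule; the number of vowels is.
"fan" has 1 vowel. The stems with 1 vowel (fas → fsuv, nes → nsuv) delete the last vowel and add -uv.
The other pattern: stems with 2 vowels add -et.
So fan → fnuv.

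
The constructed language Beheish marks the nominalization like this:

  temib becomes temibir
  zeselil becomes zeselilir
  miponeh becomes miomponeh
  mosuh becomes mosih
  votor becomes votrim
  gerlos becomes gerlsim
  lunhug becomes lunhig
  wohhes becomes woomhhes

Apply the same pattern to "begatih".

begatihir

gerlos and wohhes both end in -s yet inflect differently (gerlsim, woomhhes), so the final letter is not what conditions the rule; the last vowel is.
"begatih" has last vowel 'i'. The stems whose last vowel is 'i' (temib → temibir, zeselil → zeselilir) add -ir.
The other patterns: stems whose last vowel is 'o' delete the last vowel and add -im; stems whose last vowel is 'e' insert -om- after the first vowel; stems whose last vowel is 'u' change the last vowel to 'i'.
So begatih → begatihir.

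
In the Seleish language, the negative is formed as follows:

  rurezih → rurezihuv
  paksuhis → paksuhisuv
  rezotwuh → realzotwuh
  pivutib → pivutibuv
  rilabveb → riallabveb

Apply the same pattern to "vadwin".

vadwinuv

"vadwin" has last vowel 'i'. The stems whose last vowel is 'i' (rurezih → rurezihuv, pivutib → pivutibuv, paksuhis → paksuhisuv) add -uv.
So vadwin → vadwinuv.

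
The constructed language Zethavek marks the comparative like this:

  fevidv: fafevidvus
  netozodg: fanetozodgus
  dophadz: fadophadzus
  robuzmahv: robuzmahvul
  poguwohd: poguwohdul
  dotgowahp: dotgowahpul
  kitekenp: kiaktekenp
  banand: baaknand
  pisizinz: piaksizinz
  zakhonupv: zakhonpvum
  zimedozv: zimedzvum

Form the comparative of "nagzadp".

"nagzadp" has second-to-last letter 'd'. The stems whose second-to-last letter is 'd' (fevidv → fafevidvus, netozodg → fanetozodgus, dophadz → fadophadzus) add fa- … -us around the stem.
So nagzadp → fanagzadpus.

fanagzadpus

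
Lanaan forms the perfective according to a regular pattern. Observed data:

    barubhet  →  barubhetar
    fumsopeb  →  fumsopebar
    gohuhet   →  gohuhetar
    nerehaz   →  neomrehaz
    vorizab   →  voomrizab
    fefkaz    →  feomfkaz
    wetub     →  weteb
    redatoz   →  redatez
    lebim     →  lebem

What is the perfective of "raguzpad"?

raomguzpad

fumsopeb and vorizab both end in -b yet inflect differently (fumsopebar, voomrizab), so the final letter is not what conditions the rule; the last vowel is.
"raguzpad" has last vowel 'a'. The stems whose last vowel is 'a' (nerehaz → neomrehaz, vorizab → voomrizab, fefkaz → feomfkaz) insert -om- after the first vowel.
So raguzpad → raomguzpad.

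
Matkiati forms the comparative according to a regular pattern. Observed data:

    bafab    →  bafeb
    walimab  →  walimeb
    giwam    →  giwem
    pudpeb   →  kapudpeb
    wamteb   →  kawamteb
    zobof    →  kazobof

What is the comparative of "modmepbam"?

"modmepbam" has last vowel 'a'. The stems whose last vowel is 'a' (bafab → bafeb, walimab → walimeb, giwam → giwem) change the last vowel to 'e'.
The other pattern: stems whose last vowel is 'e' or 'o' add the prefix ka-.
So modmepbam → modmepbem.

modmepbem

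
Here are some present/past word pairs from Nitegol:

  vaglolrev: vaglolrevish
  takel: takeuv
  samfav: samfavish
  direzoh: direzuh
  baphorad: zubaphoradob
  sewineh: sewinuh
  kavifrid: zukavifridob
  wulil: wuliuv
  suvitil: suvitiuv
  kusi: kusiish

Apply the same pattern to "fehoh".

"fehoh" ends in -h. The stems ending in -h (direzoh → direzuh, sewineh → sewinuh) change the last vowel to 'u'.
So fehoh → fehuh.

fehuh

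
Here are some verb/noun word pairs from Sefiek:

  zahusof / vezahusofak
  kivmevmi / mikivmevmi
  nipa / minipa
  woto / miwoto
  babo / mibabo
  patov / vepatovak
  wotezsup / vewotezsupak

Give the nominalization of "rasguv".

"rasguv" ends in a consonant. The stems ending in a consonant (patov → vepatovak, wotezsup → vewotezsupak, zahusof → vezahusofak) add ve- … -ak around the stem.
So rasguv → verasguvak.

verasguvak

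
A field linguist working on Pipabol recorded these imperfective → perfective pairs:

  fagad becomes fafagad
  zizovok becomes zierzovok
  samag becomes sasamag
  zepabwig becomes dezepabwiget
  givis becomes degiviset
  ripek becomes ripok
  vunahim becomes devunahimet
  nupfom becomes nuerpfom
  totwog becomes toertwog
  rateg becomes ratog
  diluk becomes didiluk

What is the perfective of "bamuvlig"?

"bamuvlig" has last vowel 'i'. The stems whose last vowel is 'i' (zepabwig → dezepabwiget, vunahim → devunahimet, givis → degiviset) add de- … -et around the stem.
So bamuvlig → debamuvliget.

debamuvliget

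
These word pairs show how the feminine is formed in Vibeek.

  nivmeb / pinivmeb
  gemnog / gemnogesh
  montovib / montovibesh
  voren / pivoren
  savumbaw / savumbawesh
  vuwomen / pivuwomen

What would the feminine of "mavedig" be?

nivmeb and montovib both end in -b yet inflect differently (pinivmeb, montovibesh), so the final letter is not what conditions the rule; the last vowel is.
"mavedig" has last vowel 'i'. The one such stem in the data (montovib → montovibesh) adds -esh, so the same rule applies.
So mavedig → mavedigesh.

mavedigesh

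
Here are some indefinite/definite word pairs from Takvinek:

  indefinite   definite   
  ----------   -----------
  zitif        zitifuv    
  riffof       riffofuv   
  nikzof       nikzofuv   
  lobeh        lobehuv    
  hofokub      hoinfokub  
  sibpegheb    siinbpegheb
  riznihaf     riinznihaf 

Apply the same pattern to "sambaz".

sambazuv

"sambaz" has 2 vowels. The stems with 2 vowels (zitif → zitifuv, riffof → riffofuv, nikzof → nikzofuv) add -uv.
The other pattern: stems with 3 vowels insert -in- after the first vowel.
So sambaz → sambazuv.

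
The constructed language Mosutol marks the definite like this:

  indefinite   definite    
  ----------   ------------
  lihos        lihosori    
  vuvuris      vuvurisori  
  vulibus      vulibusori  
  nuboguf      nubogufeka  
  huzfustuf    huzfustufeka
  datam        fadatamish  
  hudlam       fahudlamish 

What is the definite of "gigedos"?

"gigedos" ends in -s. The stems ending in -s (lihos → lihosori, vuvuris → vuvurisori, vulibus → vulibusori) add -ori.
The other patterns: stems ending in -f add -eka; stems ending in -m add fa- … -ish around the stem.
So gigedos → gigedosori.

gigedosori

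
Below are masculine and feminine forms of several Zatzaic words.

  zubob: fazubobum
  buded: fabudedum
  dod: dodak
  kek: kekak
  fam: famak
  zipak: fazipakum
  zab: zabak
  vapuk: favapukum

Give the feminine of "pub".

pubak

"pub" has 1 vowel. The stems with 1 vowel (fam → famak, kek → kekak, dod → dodak) add -ak.
The other pattern: stems with 2 vowels add fa- … -um around the stem.
So pub → pubak.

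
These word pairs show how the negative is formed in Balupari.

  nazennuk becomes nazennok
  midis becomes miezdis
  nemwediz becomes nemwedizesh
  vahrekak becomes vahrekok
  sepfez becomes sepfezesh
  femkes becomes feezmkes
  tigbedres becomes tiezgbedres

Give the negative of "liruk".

sepfez and tigbedres both have last vowel 'e' yet inflect differently (sepfezesh, tiezgbedres), so the last vowel is not what conditions the rule; the final letter is.
"liruk" ends in -k. The stems ending in -k (nazennuk → nazennok, vahrekak → vahrekok) change the last vowel to 'o'.
The other patterns: stems ending in -z add -esh; stems ending in -s insert -ez- after the first vowel.
So liruk → lirok.

lirok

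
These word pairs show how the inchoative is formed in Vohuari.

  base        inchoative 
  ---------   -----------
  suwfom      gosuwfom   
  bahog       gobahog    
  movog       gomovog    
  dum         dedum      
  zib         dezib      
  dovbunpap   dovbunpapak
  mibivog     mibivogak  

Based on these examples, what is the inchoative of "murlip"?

dum and suwfom both end in -m yet inflect differently (dedum, gosuwfom), so the final letter is not what conditions the rule; the number of vowels is.
"murlip" has 2 vowels. The stems with 2 vowels (bahog → gobahog, movog → gomovog, suwfom → gosuwfom) add the prefix go-.
The other patterns: stems with 1 vowel add the prefix de-; stems with 3 vowels add -ak.
So murlip → gomurlip.

gomurlip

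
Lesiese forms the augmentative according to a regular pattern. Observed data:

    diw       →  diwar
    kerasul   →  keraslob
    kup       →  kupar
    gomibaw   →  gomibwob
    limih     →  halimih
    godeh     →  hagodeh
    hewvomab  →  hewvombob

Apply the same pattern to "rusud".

diw and gomibaw both end in -w yet inflect differently (diwar, gomibwob), so the final letter is not what conditions the rule; the number of vowels is.
"rusud" has 2 vowels. The stems with 2 vowels (limih → halimih, godeh → hagodeh) add the prefix ha-.
So rusud → harusud.

harusud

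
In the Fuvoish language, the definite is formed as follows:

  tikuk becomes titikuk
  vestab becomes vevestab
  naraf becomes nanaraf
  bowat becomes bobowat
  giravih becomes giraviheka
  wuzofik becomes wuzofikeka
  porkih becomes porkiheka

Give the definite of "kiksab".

wuzofik and tikuk both end in -k yet inflect differently (wuzofikeka, titikuk), so the final letter is not what conditions the rule; the last vowel is.
"kiksab" has last vowel 'a'. The stems whose last vowel is 'a' (vestab → vevestab, naraf → nanaraf, bowat → bobowat) repeat the first consonant+vowel as a prefix.
The other pattern: stems whose last vowel is 'i' add -eka.
So kiksab → kikiksab.

kikiksab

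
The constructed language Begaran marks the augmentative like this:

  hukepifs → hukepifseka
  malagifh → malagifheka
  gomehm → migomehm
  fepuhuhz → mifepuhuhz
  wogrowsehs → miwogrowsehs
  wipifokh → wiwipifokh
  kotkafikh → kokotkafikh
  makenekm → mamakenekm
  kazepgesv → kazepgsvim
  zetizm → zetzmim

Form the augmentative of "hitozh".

hitzhim

"hitozh" has second-to-last letter 'z'. The one such stem in the data (zetizm → zetzmim) deletes the last vowel and adds -im (as does kazepgesv), so the same rule applies.
So hitozh → hitzhim.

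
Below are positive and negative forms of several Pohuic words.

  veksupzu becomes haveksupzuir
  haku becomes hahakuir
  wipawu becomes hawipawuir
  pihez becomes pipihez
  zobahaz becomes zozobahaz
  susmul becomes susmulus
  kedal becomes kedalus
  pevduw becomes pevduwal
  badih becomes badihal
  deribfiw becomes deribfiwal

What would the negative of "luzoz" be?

luluzoz

veksupzu and susmul both have last vowel 'u' yet inflect differently (haveksupzuir, susmulus), so the last vowel is not what conditions the rule; the final letter is.
"luzoz" ends in -z. The stems ending in -z (pihez → pipihez, zobahaz → zozobahaz) repeat the first consonant+vowel as a prefix.
The other patterns: stems ending in -u add ha- … -ir around the stem; stems ending in -l add -us; stems ending in -h or -w add -al.
So luzoz → luluzoz.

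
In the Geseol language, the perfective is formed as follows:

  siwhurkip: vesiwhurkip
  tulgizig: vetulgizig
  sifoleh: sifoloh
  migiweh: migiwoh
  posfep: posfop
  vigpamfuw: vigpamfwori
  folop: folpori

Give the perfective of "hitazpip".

vehitazpip

siwhurkip and posfep both end in -p yet inflect differently (vesiwhurkip, posfop), so the final letter is not what conditions the rule; the last vowel is.
"hitazpip" has last vowel 'i'. The stems whose last vowel is 'i' (siwhurkip → vesiwhurkip, tulgizig → vetulgizig) add the prefix ve-.
So hitazpip → vehitazpip.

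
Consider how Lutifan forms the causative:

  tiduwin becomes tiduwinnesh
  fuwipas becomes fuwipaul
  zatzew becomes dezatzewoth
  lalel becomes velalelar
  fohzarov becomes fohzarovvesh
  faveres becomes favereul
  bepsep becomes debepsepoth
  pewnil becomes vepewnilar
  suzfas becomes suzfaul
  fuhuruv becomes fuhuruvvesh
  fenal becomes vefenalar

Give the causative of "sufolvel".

vesufolvelar

"sufolvel" ends in -l. The stems ending in -l (lalel → velalelar, pewnil → vepewnilar, fenal → vefenalar) add ve- … -ar around the stem.
The other patterns: stems ending in -n or -v double the final consonant and add -esh; stems ending in -s drop the final letter and add -ul; stems ending in -p or -w add de- … -oth around the stem.
So sufolvel → vesufolvelar.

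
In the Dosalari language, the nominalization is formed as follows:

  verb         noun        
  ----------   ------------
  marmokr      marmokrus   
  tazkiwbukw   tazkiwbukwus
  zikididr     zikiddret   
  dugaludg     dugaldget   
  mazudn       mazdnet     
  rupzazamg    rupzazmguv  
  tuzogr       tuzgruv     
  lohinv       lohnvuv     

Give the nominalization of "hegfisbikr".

marmokr and zikididr both end in -r yet inflect differently (marmokrus, zikiddret), so the final letter is not what conditions the rule; the second-to-last letter is.
"hegfisbikr" has second-to-last letter 'k'. The stems whose second-to-last letter is 'k' (marmokr → marmokrus, tazkiwbukw → tazkiwbukwus) add -us.
The other patterns: stems whose second-to-last letter is 'd' delete the last vowel and add -et; stems whose second-to-last letter is 'g', 'm' or 'n' delete the last vowel and add -uv.
So hegfisbikr → hegfisbikrus.

hegfisbikrus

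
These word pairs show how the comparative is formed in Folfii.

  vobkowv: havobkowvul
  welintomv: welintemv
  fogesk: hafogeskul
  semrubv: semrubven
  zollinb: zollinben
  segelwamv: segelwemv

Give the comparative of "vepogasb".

"vepogasb" has second-to-last letter 's'. The one such stem in the data (fogesk → hafogeskul) adds ha- … -ul around the stem, so the same rule applies.
So vepogasb → havepogasbul.

havepogasbul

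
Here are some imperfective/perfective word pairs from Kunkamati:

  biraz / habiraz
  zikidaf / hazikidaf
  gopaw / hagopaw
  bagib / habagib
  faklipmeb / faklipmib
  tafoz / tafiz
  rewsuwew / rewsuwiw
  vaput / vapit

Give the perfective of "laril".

halaril

bagib and faklipmeb both end in -b yet inflect differently (habagib, faklipmib), so the final letter is not what conditions the rule; the last vowel is.
"laril" has last vowel 'i'. The one such stem in the data (bagib → habagib) adds the prefix ha-, so the same rule applies.
The other pattern: stems whose last vowel is 'e', 'o' or 'u' change the last vowel to 'i'.
So laril → halaril.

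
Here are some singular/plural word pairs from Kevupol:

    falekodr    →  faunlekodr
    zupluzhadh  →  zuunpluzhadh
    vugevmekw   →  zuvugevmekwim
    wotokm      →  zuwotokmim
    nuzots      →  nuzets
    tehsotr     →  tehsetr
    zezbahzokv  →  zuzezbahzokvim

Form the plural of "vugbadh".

falekodr and tehsotr both end in -r yet inflect differently (faunlekodr, tehsetr), so the final letter is not what conditions the rule; the second-to-last letter is.
"vugbadh" has second-to-last letter 'd'. The stems whose second-to-last letter is 'd' (zupluzhadh → zuunpluzhadh, falekodr → faunlekodr) insert -un- after the first vowel.
The other patterns: stems whose second-to-last letter is 'k' add zu- … -im around the stem; stems whose second-to-last letter is 't' change the last vowel to 'e'.
So vugbadh → vuungbadh.

vuungbadh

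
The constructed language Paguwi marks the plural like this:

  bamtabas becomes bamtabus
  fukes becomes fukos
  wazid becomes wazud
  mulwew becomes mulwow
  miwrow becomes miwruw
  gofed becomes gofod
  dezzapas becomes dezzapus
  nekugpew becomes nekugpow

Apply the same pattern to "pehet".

pehot

gofed and wazid both end in -d yet inflect differently (gofod, wazud), so the final letter is not what conditions the rule; the last vowel is.
"pehet" has last vowel 'e'. The stems whose last vowel is 'e' (gofed → gofod, mulwew → mulwow, nekugpew → nekugpow) change the last vowel to 'o'.
The other pattern: stems whose last vowel is 'a', 'i' or 'o' change the last vowel to 'u'.
So pehet → pehot.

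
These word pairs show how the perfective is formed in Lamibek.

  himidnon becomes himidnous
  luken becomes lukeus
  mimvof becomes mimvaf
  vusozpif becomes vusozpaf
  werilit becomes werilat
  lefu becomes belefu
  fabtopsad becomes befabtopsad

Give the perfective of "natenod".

benatenod

himidnon and mimvof both have last vowel 'o' yet inflect differently (himidnous, mimvaf), so the last vowel is not what conditions the rule; the final letter is.
"natenod" ends in -d. The one such stem in the data (fabtopsad → befabtopsad) adds the prefix be-, so the same rule applies.
The other patterns: stems ending in -n drop the final letter and add -us; stems ending in -f or -t change the last vowel to 'a'.
So natenod → benatenod.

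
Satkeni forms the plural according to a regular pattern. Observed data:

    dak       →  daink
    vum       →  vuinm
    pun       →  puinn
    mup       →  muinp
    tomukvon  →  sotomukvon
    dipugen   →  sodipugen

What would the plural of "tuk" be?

"tuk" has 1 vowel. The stems with 1 vowel (dak → daink, vum → vuinm, pun → puinn) insert -in- after the first vowel.
So tuk → tuink.

tuink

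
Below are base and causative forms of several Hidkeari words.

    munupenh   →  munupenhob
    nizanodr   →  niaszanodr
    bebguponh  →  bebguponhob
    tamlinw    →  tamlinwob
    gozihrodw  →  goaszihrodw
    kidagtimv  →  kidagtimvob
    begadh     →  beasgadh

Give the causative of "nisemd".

begadh and munupenh both end in -h yet inflect differently (beasgadh, munupenhob), so the final letter is not what conditions the rule; the second-to-last letter is.
"nisemd" has second-to-last letter 'm'. The one such stem in the data (kidagtimv → kidagtimvob) adds -ob, so the same rule applies.
The other pattern: stems whose second-to-last letter is 'd' insert -as- after the first vowel.
So nisemd → nisemdob.

nisemdob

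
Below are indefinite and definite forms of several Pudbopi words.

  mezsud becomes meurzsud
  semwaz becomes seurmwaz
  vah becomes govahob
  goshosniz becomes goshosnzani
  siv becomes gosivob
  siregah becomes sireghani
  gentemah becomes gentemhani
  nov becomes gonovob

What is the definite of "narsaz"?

naurrsaz

vah and siregah both end in -h yet inflect differently (govahob, sireghani), so the final letter is not what conditions the rule; the number of vowels is.
"narsaz" has 2 vowels. The stems with 2 vowels (semwaz → seurmwaz, mezsud → meurzsud) insert -ur- after the first vowel.
So narsaz → naurrsaz.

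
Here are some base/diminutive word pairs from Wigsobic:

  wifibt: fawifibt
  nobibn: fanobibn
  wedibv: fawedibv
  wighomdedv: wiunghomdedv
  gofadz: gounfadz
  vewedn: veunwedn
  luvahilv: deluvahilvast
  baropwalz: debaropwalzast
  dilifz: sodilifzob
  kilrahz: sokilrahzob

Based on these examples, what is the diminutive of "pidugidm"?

piundugidm

wedibv and wighomdedv both end in -v yet inflect differently (fawedibv, wiunghomdedv), so the final letter is not what conditions the rule; the second-to-last letter is.
"pidugidm" has second-to-last letter 'd'. The stems whose second-to-last letter is 'd' (wighomdedv → wiunghomdedv, gofadz → gounfadz, vewedn → veunwedn) insert -un- after the first vowel.
So pidugidm → piundugidm.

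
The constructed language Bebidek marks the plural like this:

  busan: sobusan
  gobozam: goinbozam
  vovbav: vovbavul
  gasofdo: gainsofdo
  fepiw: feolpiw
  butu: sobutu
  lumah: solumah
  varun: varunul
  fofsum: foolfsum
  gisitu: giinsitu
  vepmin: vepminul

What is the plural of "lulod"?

gobozam and fofsum both end in -m yet inflect differently (goinbozam, foolfsum), so the final letter is not what conditions the rule; the first letter is.
"lulod" begins with l-. The one such stem in the data (lumah → solumah) adds the prefix so-, so the same rule applies.
The other patterns: stems beginning with g- insert -in- after the first vowel; stems beginning with v- add -ul; stems beginning with f- insert -ol- after the first vowel.
So lulod → solulod.

solulod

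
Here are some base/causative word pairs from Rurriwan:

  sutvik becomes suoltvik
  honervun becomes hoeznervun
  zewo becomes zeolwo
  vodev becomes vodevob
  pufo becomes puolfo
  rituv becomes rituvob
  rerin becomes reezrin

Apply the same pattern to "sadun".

saezdun

rituv and honervun both have last vowel 'u' yet inflect differently (rituvob, hoeznervun), so the last vowel is not what conditions the rule; the final letter is.
"sadun" ends in -n. The stems ending in -n (honervun → hoeznervun, rerin → reezrin) insert -ez- after the first vowel.
The other patterns: stems ending in -v add -ob; stems ending in -k or -o insert -ol- after the first vowel.
So sadun → saezdun.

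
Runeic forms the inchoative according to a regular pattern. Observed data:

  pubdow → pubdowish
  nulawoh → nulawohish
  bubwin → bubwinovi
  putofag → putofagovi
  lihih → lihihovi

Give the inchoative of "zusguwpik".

zusguwpikovi

"zusguwpik" has last vowel 'i'. The stems whose last vowel is 'i' (bubwin → bubwinovi, lihih → lihihovi) add -ovi.
So zusguwpik → zusguwpikovi.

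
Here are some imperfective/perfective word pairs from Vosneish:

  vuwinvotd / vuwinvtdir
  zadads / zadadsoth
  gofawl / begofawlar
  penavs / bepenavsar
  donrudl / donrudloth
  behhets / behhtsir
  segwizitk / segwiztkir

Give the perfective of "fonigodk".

fonigodkoth

"fonigodk" has second-to-last letter 'd'. The stems whose second-to-last letter is 'd' (donrudl → donrudloth, zadads → zadadsoth) add -oth.
So fonigodk → fonigodkoth.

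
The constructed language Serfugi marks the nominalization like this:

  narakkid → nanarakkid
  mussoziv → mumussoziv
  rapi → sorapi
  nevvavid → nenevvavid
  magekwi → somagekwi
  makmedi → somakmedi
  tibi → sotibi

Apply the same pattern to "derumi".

tibi and narakkid both have last vowel 'i' yet inflect differently (sotibi, nanarakkid), so the last vowel is not what conditions the rule; the final letter is.
"derumi" ends in -i. The stems ending in -i (tibi → sotibi, rapi → sorapi, makmedi → somakmedi) add the prefix so-.
The other pattern: stems ending in -d or -v repeat the first consonant+vowel as a prefix.
So derumi → soderumi.

soderumi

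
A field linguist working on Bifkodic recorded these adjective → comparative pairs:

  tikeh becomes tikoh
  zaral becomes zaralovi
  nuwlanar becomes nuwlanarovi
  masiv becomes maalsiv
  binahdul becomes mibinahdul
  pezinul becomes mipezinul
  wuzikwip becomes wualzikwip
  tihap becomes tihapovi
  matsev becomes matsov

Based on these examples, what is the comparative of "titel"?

titol

zaral and pezinul both end in -l yet inflect differently (zaralovi, mipezinul), so the final letter is not what conditions the rule; the last vowel is.
"titel" has last vowel 'e'. The stems whose last vowel is 'e' (matsev → matsov, tikeh → tikoh) change the last vowel to 'o'.
The other patterns: stems whose last vowel is 'a' add -ovi; stems whose last vowel is 'u' add the prefix mi-; stems whose last vowel is 'i' insert -al- after the first vowel.
So titel → titol.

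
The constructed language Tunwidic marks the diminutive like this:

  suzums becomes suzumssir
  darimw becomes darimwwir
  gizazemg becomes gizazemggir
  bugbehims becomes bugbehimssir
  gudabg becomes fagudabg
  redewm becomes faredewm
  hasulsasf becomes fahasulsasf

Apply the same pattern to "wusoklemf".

gizazemg and gudabg both end in -g yet inflect differently (gizazemggir, fagudabg), so the final letter is not what conditions the rule; the second-to-last letter is.
"wusoklemf" has second-to-last letter 'm'. The stems whose second-to-last letter is 'm' (suzums → suzumssir, darimw → darimwwir, gizazemg → gizazemggir) double the final consonant and add -ir.
So wusoklemf → wusoklemffir.

wusoklemffir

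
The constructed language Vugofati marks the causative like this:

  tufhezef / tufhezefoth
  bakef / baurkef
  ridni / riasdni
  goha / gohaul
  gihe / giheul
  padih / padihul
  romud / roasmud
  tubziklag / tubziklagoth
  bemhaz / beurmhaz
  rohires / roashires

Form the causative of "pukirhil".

"pukirhil" begins with p-. The one such stem in the data (padih → padihul) adds -ul, so the same rule applies.
The other patterns: stems beginning with t- add -oth; stems beginning with b- insert -ur- after the first vowel; stems beginning with r- insert -as- after the first vowel.
So pukirhil → pukirhilul.

pukirhilul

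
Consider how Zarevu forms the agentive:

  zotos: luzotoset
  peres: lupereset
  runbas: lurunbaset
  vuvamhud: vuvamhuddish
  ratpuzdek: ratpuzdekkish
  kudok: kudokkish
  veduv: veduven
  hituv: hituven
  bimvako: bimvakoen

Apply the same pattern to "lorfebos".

"lorfebos" ends in -s. The stems ending in -s (zotos → luzotoset, peres → lupereset, runbas → lurunbaset) add lu- … -et around the stem.
So lorfebos → lulorfeboset.

lulorfeboset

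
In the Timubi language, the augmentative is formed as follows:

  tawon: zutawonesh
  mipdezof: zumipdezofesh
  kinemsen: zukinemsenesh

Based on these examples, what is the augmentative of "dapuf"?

Every pair shown (tawon → zutawonesh, mipdezof → zumipdezofesh, kinemsen → zukinemsenesh) follows the same rule: add zu- … -esh around the stem.
So dapuf → zudapufesh.

zudapufesh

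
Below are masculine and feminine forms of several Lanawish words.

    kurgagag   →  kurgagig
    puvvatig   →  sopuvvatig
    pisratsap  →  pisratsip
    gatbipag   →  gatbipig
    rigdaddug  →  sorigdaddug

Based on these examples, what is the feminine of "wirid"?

sowirid

kurgagag and puvvatig both end in -g yet inflect differently (kurgagig, sopuvvatig), so the final letter is not what conditions the rule; the last vowel is.
"wirid" has last vowel 'i'. The one such stem in the data (puvvatig → sopuvvatig) adds the prefix so-, so the same rule applies.
So wirid → sowirid.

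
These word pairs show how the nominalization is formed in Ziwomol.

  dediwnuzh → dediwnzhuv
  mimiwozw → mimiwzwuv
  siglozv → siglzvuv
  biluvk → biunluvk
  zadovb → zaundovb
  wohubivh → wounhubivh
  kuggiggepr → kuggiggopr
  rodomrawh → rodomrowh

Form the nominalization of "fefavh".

feunfavh

"fefavh" has second-to-last letter 'v'. The stems whose second-to-last letter is 'v' (biluvk → biunluvk, zadovb → zaundovb, wohubivh → wounhubivh) insert -un- after the first vowel.
So fefavh → feunfavh.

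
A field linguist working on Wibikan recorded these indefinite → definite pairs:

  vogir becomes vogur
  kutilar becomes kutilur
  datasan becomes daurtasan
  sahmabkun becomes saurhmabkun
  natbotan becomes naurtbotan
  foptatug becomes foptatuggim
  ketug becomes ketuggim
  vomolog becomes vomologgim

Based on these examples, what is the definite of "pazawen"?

kutilar and datasan both have last vowel 'a' yet inflect differently (kutilur, daurtasan), so the last vowel is not what conditions the rule; the final letter is.
"pazawen" ends in -n. The stems ending in -n (datasan → daurtasan, sahmabkun → saurhmabkun, natbotan → naurtbotan) insert -ur- after the first vowel.
So pazawen → paurzawen.

paurzawen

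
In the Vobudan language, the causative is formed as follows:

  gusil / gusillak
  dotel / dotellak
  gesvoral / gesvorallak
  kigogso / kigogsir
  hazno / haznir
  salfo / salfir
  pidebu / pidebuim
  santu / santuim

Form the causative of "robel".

"robel" ends in -l. The stems ending in -l (gusil → gusillak, dotel → dotellak, gesvoral → gesvorallak) double the final consonant and add -ak.
The other patterns: stems ending in -o drop the final letter and add -ir; stems ending in -u add -im.
So robel → robellak.

robellak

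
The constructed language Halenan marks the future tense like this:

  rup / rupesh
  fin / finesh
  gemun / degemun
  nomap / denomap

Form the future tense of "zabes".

"zabes" has 2 vowels. The stems with 2 vowels (gemun → degemun, nomap → denomap) add the prefix de-.
So zabes → dezabes.

dezabes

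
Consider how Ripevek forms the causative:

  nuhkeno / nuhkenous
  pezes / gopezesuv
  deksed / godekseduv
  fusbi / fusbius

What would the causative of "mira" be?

miraus

"mira" ends in a vowel. The stems ending in a vowel (nuhkeno → nuhkenous, fusbi → fusbius) add -us.
So mira → miraus.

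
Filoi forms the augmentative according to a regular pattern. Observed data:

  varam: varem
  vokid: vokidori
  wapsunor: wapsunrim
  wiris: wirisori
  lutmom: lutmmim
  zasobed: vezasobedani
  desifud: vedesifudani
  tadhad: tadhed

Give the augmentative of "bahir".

bahirori

vokid and tadhad both end in -d yet inflect differently (vokidori, tadhed), so the final letter is not what conditions the rule; the last vowel is.
"bahir" has last vowel 'i'. The stems whose last vowel is 'i' (vokid → vokidori, wiris → wirisori) add -ori.
So bahir → bahirori.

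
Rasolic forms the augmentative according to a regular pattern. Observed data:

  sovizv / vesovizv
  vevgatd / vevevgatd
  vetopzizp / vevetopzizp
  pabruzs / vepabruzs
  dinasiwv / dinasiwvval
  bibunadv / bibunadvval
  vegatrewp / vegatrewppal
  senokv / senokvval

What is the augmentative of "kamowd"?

sovizv and dinasiwv both end in -v yet inflect differently (vesovizv, dinasiwvval), so the final letter is not what conditions the rule; the second-to-last letter is.
"kamowd" has second-to-last letter 'w'. The stems whose second-to-last letter is 'w' (dinasiwv → dinasiwvval, vegatrewp → vegatrewppal) double the final consonant and add -al.
The other pattern: stems whose second-to-last letter is 't' or 'z' add the prefix ve-.
So kamowd → kamowddal.

kamowddal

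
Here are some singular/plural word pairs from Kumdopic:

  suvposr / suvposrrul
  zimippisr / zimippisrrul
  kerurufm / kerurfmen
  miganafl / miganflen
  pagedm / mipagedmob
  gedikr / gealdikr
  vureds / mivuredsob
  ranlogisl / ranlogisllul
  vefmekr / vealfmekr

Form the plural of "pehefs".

zimippisr and vefmekr both end in -r yet inflect differently (zimippisrrul, vealfmekr), so the final letter is not what conditions the rule; the second-to-last letter is.
"pehefs" has second-to-last letter 'f'. The stems whose second-to-last letter is 'f' (miganafl → miganflen, kerurufm → kerurfmen) delete the last vowel and add -en.
The other patterns: stems whose second-to-last letter is 's' double the final consonant and add -ul; stems whose second-to-last letter is 'k' insert -al- after the first vowel; stems whose second-to-last letter is 'd' add mi- … -ob around the stem.
So pehefs → pehfsen.

pehfsen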